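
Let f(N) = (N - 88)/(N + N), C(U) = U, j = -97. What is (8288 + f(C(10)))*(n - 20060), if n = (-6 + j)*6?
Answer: -856493099/5 ≈ -1.7130e+8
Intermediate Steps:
n = -618 (n = (-6 - 97)*6 = -103*6 = -618)
f(N) = (-88 + N)/(2*N) (f(N) = (-88 + N)/((2*N)) = (-88 + N)*(1/(2*N)) = (-88 + N)/(2*N))
(8288 + f(C(10)))*(n - 20060) = (8288 + (½)*(-88 + 10)/10)*(-618 - 20060) = (8288 + (½)*(⅒)*(-78))*(-20678) = (8288 - 39/10)*(-20678) = (82841/10)*(-20678) = -856493099/5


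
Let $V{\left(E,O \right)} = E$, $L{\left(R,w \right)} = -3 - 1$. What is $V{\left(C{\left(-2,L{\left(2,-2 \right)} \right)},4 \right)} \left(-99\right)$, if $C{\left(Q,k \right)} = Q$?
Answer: $198$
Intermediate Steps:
$L{\left(R,w \right)} = -4$
$V{\left(C{\left(-2,L{\left(2,-2 \right)} \right)},4 \right)} \left(-99\right) = \left(-2\right) \left(-99\right) = 198$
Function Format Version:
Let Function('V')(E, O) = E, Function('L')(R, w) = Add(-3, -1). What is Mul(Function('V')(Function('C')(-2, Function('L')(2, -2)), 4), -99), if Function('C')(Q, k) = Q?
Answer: 198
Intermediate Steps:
Function('L')(R, w) = -4
Mul(Function('V')(Function('C')(-2, Function('L')(2, -2)), 4), -99) = Mul(-2, -99) = 198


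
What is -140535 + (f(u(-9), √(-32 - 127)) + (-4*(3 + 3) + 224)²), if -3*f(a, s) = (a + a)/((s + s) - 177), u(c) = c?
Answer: -1071200779/10655 - 4*I*√159/10655 ≈ -1.0054e+5 - 0.0047337*I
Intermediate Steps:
f(a, s) = -2*a/(3*(-177 + 2*s)) (f(a, s) = -(a + a)/(3*((s + s) - 177)) = -2*a/(3*(2*s - 177)) = -2*a/(3*(-177 + 2*s)))
-140535 + (f(u(-9), √(-32 - 127)) + (-4*(3 + 3) + 224)²) = -140535 + (-2*(-9)/(-531 + 6*√(-32 - 127)) + (-4*(3 + 3) + 224)²) = -140535 + (-2*(-9)/(-531 + 6*√(-159)) + (-4*6 + 224)²) = -140535 + (-2*(-9)/(-531 + 6*(I*√159)) + (-24 + 224)²) = -140535 + (-2*(-9)/(-531 + 6*I*√159) + 200²) = -140535 + (18/(-531 + 6*I*√159) + 40000) = -140535 + (40000 + 18/(-531 + 6*I*√159)) = -100535 + 18/(-531 + 6*I*√159)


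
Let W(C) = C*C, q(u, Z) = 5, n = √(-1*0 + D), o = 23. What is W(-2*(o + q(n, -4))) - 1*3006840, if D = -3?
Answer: -3003704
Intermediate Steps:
n = I*√3 (n = √(-1*0 - 3) = √(0 - 3) = √(-3) = I*√3 ≈ 1.732*I)
W(C) = C²
W(-2*(o + q(n, -4))) - 1*3006840 = (-2*(23 + 5))² - 1*3006840 = (-2*28)² - 3006840 = (-56)² - 3006840 = 3136 - 3006840 = -3003704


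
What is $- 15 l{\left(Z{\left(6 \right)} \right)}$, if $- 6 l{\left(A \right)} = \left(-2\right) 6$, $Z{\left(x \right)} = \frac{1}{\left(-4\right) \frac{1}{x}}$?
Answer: $-30$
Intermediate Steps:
$Z{\left(x \right)} = - \frac{x}{4}$
$l{\left(A \right)} = 2$ ($l{\left(A \right)} = - \frac{\left(-2\right) 6}{6} = \left(- \frac{1}{6}\right) \left(-12\right) = 2$)
$- 15 l{\left(Z{\left(6 \right)} \right)} = \left(-15\right) 2 = -30$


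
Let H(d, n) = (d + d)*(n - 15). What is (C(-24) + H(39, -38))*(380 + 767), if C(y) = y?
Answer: -4769226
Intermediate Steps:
H(d, n) = 2*d*(-15 + n) (H(d, n) = (2*d)*(-15 + n) = 2*d*(-15 + n))
(C(-24) + H(39, -38))*(380 + 767) = (-24 + 2*39*(-15 - 38))*(380 + 767) = (-24 + 2*39*(-53))*1147 = (-24 - 4134)*1147 = -4158*1147 = -4769226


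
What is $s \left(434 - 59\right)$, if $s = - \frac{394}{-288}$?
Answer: $\frac{24625}{48} \approx 513.02$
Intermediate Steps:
$s = \frac{197}{144}$ ($s = \left(-394\right) \left(- \frac{1}{288}\right) = \frac{197}{144} \approx 1.3681$)
$s \left(434 - 59\right) = \frac{197 \left(434 - 59\right)}{144} = \frac{197}{144} \cdot 375 = \frac{24625}{48}$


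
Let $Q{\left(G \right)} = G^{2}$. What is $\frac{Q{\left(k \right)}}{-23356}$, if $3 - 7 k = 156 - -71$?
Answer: $- \frac{256}{5839} \approx -0.043843$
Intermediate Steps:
$k = -32$ ($k = \frac{3}{7} - \frac{156 - -71}{7} = \frac{3}{7} - \frac{156 + 71}{7} = \frac{3}{7} - \frac{227}{7} = -32$)
$\frac{Q{\left(k \right)}}{-23356} = \frac{\left(-32\right)^{2}}{-23356} = 1024 \left(- \frac{1}{23356}\right) = - \frac{256}{5839}$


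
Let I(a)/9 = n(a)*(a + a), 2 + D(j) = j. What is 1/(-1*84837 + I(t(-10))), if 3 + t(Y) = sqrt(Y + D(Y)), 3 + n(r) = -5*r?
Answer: -I/(486*sqrt(22) + 83505*I) ≈ -1.1966e-5 - 3.2666e-7*I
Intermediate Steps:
D(j) = -2 + j
n(r) = -3 - 5*r
t(Y) = -3 + sqrt(-2 + 2*Y) (t(Y) = -3 + sqrt(Y + (-2 + Y)) = -3 + sqrt(-2 + 2*Y))
I(a) = 18*a*(-3 - 5*a) (I(a) = 9*((-3 - 5*a)*(a + a)) = 9*((-3 - 5*a)*(2*a)) = 9*(2*a*(-3 - 5*a)) = 18*a*(-3 - 5*a))
1/(-1*84837 + I(t(-10))) = 1/(-1*84837 - 18*(-3 + sqrt(-2 + 2*(-10)))*(3 + 5*(-3 + sqrt(-2 + 2*(-10))))) = 1/(-84837 - 18*(-3 + sqrt(-2 - 20))*(3 + 5*(-3 + sqrt(-2 - 20)))) = 1/(-84837 - 18*(-3 + sqrt(-22))*(3 + 5*(-3 + sqrt(-22)))) = 1/(-84837 - 18*(-3 + I*sqrt(22))*(3 + 5*(-3 + I*sqrt(22)))) = 1/(-84837 - 18*(-3 + I*sqrt(22))*(3 + (-15 + 5*I*sqrt(22)))) = 1/(-84837 - 18*(-3 + I*sqrt(22))*(-12 + 5*I*sqrt(22))) = 1/(-84837 - 18*(-12 + 5*I*sqrt(22))*(-3 + I*sqrt(22)))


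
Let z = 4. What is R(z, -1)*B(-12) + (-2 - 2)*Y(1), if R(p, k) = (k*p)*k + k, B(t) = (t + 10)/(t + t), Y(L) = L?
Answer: -15/4 ≈ -3.7500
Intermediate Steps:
B(t) = (10 + t)/(2*t) (B(t) = (10 + t)/((2*t)) = (10 + t)*(1/(2*t)) = (10 + t)/(2*t))
R(p, k) = k + p*k² (R(p, k) = p*k² + k = k + p*k²)
R(z, -1)*B(-12) + (-2 - 2)*Y(1) = (-(1 - 1*4))*((½)*(10 - 12)/(-12)) + (-2 - 2)*1 = (-(1 - 4))*((½)*(-1/12)*(-2)) - 4*1 = -1*(-3)*(1/12) - 4 = 3*(1/12) - 4 = ¼ - 4 = -15/4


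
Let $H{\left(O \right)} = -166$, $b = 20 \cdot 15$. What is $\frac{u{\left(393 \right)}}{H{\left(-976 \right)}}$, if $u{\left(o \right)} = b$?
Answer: $- \frac{150}{83} \approx -1.8072$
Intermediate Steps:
$b = 300$
$u{\left(o \right)} = 300$
$\frac{u{\left(393 \right)}}{H{\left(-976 \right)}} = \frac{300}{-166} = 300 \left(- \frac{1}{166}\right) = - \frac{150}{83}$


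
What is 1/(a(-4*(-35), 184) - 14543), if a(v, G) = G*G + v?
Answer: 1/19453 ≈ 5.1406e-5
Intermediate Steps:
a(v, G) = v + G² (a(v, G) = G² + v = v + G²)
1/(a(-4*(-35), 184) - 14543) = 1/((-4*(-35) + 184²) - 14543) = 1/((140 + 33856) - 14543) = 1/(33996 - 14543) = 1/19453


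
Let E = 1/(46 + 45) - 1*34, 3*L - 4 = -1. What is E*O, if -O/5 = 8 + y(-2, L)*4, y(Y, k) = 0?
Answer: 123720/91 ≈ 1359.6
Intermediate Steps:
L = 1 (L = 4/3 + (⅓)*(-1) = 4/3 - ⅓ = 1)
O = -40 (O = -5*(8 + 0*4) = -5*(8 + 0) = -5*8 = -40)
E = -3093/91 (E = 1/91 - 34 = -3093/91 ≈ -33.989)
E*O = -3093/91*(-40) = 123720/91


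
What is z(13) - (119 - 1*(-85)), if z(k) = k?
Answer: -191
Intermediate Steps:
z(13) - (119 - 1*(-85)) = 13 - (119 - 1*(-85)) = 13 - (119 + 85) = 13 - 1*204 = 13 - 204 = -191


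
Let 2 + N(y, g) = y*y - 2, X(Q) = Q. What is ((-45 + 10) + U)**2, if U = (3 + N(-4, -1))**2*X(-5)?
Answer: 1345600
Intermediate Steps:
N(y, g) = -4 + y**2 (N(y, g) = -2 + (y*y - 2) = -2 + (y**2 - 2) = -2 + (-2 + y**2) = -4 + y**2)
U = -1125 (U = (3 + (-4 + (-4)**2))**2*(-5) = (3 + (-4 + 16))**2*(-5) = (3 + 12)**2*(-5) = 15**2*(-5) = 225*(-5) = -1125)
((-45 + 10) + U)**2 = ((-45 + 10) - 1125)**2 = (-35 - 1125)**2 = (-1160)**2 = 1345600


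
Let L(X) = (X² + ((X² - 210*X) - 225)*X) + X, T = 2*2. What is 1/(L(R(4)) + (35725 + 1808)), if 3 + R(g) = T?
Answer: 1/37101 ≈ 2.6953e-5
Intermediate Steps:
T = 4
R(g) = 1 (R(g) = -3 + 4 = 1)
L(X) = X + X² + X*(-225 + X² - 210*X) (L(X) = (X² + (-225 + X² - 210*X)*X) + X = (X² + X*(-225 + X² - 210*X)) + X = X + X² + X*(-225 + X² - 210*X))
1/(L(R(4)) + (35725 + 1808)) = 1/(1*(-224 + 1² - 209*1) + (35725 + 1808)) = 1/(1*(-224 + 1 - 209) + 37533) = 1/(1*(-432) + 37533) = 1/(-432 + 37533) = 1/37101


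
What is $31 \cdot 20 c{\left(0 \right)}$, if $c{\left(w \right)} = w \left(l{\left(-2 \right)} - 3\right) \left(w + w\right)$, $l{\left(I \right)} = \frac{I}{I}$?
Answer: $0$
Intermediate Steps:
$l{\left(I \right)} = 1$
$c{\left(w \right)} = - 4 w^{2}$ ($c{\left(w \right)} = w \left(1 - 3\right) \left(w + w\right) = w \left(- 2 \cdot 2 w\right) = w \left(- 4 w\right) = - 4 w^{2}$)
$31 \cdot 20 c{\left(0 \right)} = 31 \cdot 20 \left(- 4 \cdot 0^{2}\right) = 620 \left(\left(-4\right) 0\right) = 620 \cdot 0 = 0$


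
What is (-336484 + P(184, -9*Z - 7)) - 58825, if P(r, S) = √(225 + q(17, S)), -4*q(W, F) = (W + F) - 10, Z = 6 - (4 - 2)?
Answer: -395309 + 3*√26 ≈ -3.9529e+5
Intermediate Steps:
Z = 4 (Z = 6 - 1*2 = 6 - 2 = 4)
q(W, F) = 5/2 - F/4 - W/4 (q(W, F) = -((W + F) - 10)/4 = -((F + W) - 10)/4 = -(-10 + F + W)/4 = 5/2 - F/4 - W/4)
P(r, S) = √(893/4 - S/4) (P(r, S) = √(225 + (5/2 - S/4 - ¼*17)) = √(225 + (5/2 - S/4 - 17/4)) = √(225 + (-7/4 - S/4)) = √(893/4 - S/4))
(-336484 + P(184, -9*Z - 7)) - 58825 = (-336484 + √(893 - (-9*4 - 7))/2) - 58825 = (-336484 + √(893 - (-36 - 7))/2) - 58825 = (-336484 + √(893 - 1*(-43))/2) - 58825 = (-336484 + √(893 + 43)/2) - 58825 = (-336484 + √936/2) - 58825 = (-336484 + (6*√26)/2) - 58825 = (-336484 + 3*√26) - 58825 = -395309 + 3*√26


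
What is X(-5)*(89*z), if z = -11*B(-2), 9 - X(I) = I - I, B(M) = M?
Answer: 17622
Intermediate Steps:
X(I) = 9 (X(I) = 9 - (I - I) = 9 - 1*0 = 9 + 0 = 9)
z = 22 (z = -11*(-2) = 22)
X(-5)*(89*z) = 9*(89*22) = 9*1958 = 17622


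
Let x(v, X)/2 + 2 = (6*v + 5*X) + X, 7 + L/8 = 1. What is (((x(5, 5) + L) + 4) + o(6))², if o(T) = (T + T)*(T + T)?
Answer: 46656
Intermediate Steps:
L = -48 (L = -56 + 8*1 = -56 + 8 = -48)
x(v, X) = -4 + 12*X + 12*v (x(v, X) = -4 + 2*((6*v + 5*X) + X) = -4 + 2*((5*X + 6*v) + X) = -4 + 2*(6*X + 6*v) = -4 + (12*X + 12*v) = -4 + 12*X + 12*v)
o(T) = 4*T² (o(T) = (2*T)*(2*T) = 4*T²)
(((x(5, 5) + L) + 4) + o(6))² = ((((-4 + 12*5 + 12*5) - 48) + 4) + 4*6²)² = ((((-4 + 60 + 60) - 48) + 4) + 4*36)² = (((116 - 48) + 4) + 144)² = ((68 + 4) + 144)² = (72 + 144)² = 216² = 46656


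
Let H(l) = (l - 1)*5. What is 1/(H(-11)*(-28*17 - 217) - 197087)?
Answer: -1/155507 ≈ -6.4306e-6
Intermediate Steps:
H(l) = -5 + 5*l (H(l) = (-1 + l)*5 = -5 + 5*l)
1/(H(-11)*(-28*17 - 217) - 197087) = 1/((-5 + 5*(-11))*(-28*17 - 217) - 197087) = 1/((-5 - 55)*(-476 - 217) - 197087) = 1/(-60*(-693) - 197087) = 1/(41580 - 197087) = 1/(-155507) = -1/155507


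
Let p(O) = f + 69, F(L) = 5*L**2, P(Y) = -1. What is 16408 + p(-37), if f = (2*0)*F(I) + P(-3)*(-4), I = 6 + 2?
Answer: 16481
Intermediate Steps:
I = 8
f = 4 (f = (2*0)*(5*8**2) - 1*(-4) = 0*(5*64) + 4 = 0*320 + 4 = 0 + 4 = 4)
p(O) = 73 (p(O) = 4 + 69 = 73)
16408 + p(-37) = 16408 + 73 = 16481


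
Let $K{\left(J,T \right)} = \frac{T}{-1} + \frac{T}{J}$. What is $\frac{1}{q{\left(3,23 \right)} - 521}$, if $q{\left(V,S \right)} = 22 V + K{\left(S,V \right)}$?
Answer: $- \frac{23}{10531} \approx -0.002184$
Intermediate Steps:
$K{\left(J,T \right)} = - T + \frac{T}{J}$ ($K{\left(J,T \right)} = T \left(-1\right) + \frac{T}{J} = - T + \frac{T}{J}$)
$q{\left(V,S \right)} = 21 V + \frac{V}{S}$ ($q{\left(V,S \right)} = 22 V - \left(V - \frac{V}{S}\right) = 21 V + \frac{V}{S}$)
$\frac{1}{q{\left(3,23 \right)} - 521} = \frac{1}{\left(21 \cdot 3 + \frac{3}{23}\right) - 521} = \frac{1}{\left(63 + 3 \cdot \frac{1}{23}\right) - 521} = \frac{1}{\left(63 + \frac{3}{23}\right) - 521} = \frac{1}{\frac{1452}{23} - 521} = \frac{1}{- \frac{10531}{23}} = - \frac{23}{10531}$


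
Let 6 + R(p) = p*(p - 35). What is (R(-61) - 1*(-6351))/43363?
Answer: 12201/43363 ≈ 0.28137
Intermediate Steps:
R(p) = -6 + p*(-35 + p) (R(p) = -6 + p*(p - 35) = -6 + p*(-35 + p))
(R(-61) - 1*(-6351))/43363 = ((-6 + (-61)² - 35*(-61)) - 1*(-6351))/43363 = ((-6 + 3721 + 2135) + 6351)*(1/43363) = (5850 + 6351)*(1/43363) = 12201*(1/43363) = 12201/43363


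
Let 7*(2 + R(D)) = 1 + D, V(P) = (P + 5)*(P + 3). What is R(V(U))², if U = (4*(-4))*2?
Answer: 12100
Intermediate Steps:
U = -32 (U = -16*2 = -32)
V(P) = (3 + P)*(5 + P) (V(P) = (5 + P)*(3 + P) = (3 + P)*(5 + P))
R(D) = -13/7 + D/7 (R(D) = -2 + (1 + D)/7 = -2 + (⅐ + D/7) = -13/7 + D/7)
R(V(U))² = (-13/7 + (15 + (-32)² + 8*(-32))/7)² = (-13/7 + (15 + 1024 - 256)/7)² = (-13/7 + (⅐)*783)² = (-13/7 + 783/7)² = 110² = 12100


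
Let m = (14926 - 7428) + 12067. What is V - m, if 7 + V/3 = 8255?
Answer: 5179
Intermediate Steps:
V = 24744 (V = -21 + 3*8255 = -21 + 24765 = 24744)
m = 19565 (m = 7498 + 12067 = 19565)
V - m = 24744 - 1*19565 = 24744 - 19565 = 5179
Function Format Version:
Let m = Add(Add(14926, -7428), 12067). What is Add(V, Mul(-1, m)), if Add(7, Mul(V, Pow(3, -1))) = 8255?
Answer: 5179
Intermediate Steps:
V = 24744 (V = Add(-21, Mul(3, 8255)) = Add(-21, 24765) = 24744)
m = 19565 (m = Add(7498, 12067) = 19565)
Add(V, Mul(-1, m)) = Add(24744, Mul(-1, 19565)) = Add(24744, -19565) = 5179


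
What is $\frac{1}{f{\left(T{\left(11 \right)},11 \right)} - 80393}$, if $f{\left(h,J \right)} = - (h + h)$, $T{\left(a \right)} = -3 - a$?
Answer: $- \frac{1}{80365} \approx -1.2443 \cdot 10^{-5}$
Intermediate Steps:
$f{\left(h,J \right)} = - 2 h$
$\frac{1}{f{\left(T{\left(11 \right)},11 \right)} - 80393} = \frac{1}{- 2 \left(-3 - 11\right) - 80393} = \frac{1}{\left(-2\right) \left(-14\right) - 80393} = \frac{1}{28 - 80393} = \frac{1}{-80365} = - \frac{1}{80365}$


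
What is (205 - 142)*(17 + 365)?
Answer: 24066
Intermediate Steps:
(205 - 142)*(17 + 365) = 63*382 = 24066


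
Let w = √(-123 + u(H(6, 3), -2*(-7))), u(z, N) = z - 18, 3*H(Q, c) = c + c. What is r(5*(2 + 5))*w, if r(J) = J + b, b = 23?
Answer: 58*I*√139 ≈ 683.81*I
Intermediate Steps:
H(Q, c) = 2*c/3 (H(Q, c) = (c + c)/3 = (2*c)/3 = 2*c/3)
r(J) = 23 + J (r(J) = J + 23 = 23 + J)
u(z, N) = -18 + z
w = I*√139 (w = √(-123 + (-18 + (⅔)*3)) = √(-123 + (-18 + 2)) = √(-123 - 16) = √(-139) = I*√139 ≈ 11.79*I)
r(5*(2 + 5))*w = (23 + 5*(2 + 5))*(I*√139) = (23 + 5*7)*(I*√139) = (23 + 35)*(I*√139) = 58*(I*√139) = 58*I*√139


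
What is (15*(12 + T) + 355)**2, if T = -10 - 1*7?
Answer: 78400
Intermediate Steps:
T = -17 (T = -10 - 7 = -17)
(15*(12 + T) + 355)**2 = (15*(12 - 17) + 355)**2 = (15*(-5) + 355)**2 = (-75 + 355)**2 = 280**2 = 78400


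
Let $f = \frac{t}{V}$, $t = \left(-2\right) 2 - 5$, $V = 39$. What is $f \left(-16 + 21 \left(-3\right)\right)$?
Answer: $\frac{237}{13} \approx 18.231$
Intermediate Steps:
$t = -9$ ($t = -4 - 5 = -9$)
$f = - \frac{3}{13}$ ($f = - \frac{9}{39} = \left(-9\right) \frac{1}{39} = - \frac{3}{13} \approx -0.23077$)
$f \left(-16 + 21 \left(-3\right)\right) = - \frac{3 \left(-16 + 21 \left(-3\right)\right)}{13} = - \frac{3 \left(-16 - 63\right)}{13} = \left(- \frac{3}{13}\right) \left(-79\right) = \frac{237}{13}$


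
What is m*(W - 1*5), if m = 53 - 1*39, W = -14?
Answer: -266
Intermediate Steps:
m = 14 (m = 53 - 39 = 14)
m*(W - 1*5) = 14*(-14 - 1*5) = 14*(-14 - 5) = 14*(-19) = -266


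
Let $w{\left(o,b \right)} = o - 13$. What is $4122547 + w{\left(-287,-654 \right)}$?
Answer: $4122247$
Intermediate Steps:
$w{\left(o,b \right)} = -13 + o$
$4122547 + w{\left(-287,-654 \right)} = 4122547 - 300 = 4122247$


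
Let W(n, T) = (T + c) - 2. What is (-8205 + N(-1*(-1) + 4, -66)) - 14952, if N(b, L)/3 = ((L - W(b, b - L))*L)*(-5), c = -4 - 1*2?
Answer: -150867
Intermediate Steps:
c = -6 (c = -4 - 2 = -6)
W(n, T) = -8 + T (W(n, T) = (T - 6) - 2 = (-6 + T) - 2 = -8 + T)
N(b, L) = -15*L*(8 - b + 2*L) (N(b, L) = 3*(((L - (-8 + (b - L)))*L)*(-5)) = 3*(((L - (-8 + b - L))*L)*(-5)) = 3*(((L + (8 + L - b))*L)*(-5)) = 3*(((8 - b + 2*L)*L)*(-5)) = 3*((L*(8 - b + 2*L))*(-5)) = 3*(-5*L*(8 - b + 2*L)) = -15*L*(8 - b + 2*L))
(-8205 + N(-1*(-1) + 4, -66)) - 14952 = (-8205 + 15*(-66)*(-8 + (-1*(-1) + 4) - 2*(-66))) - 14952 = (-8205 + 15*(-66)*(-8 + (1 + 4) + 132)) - 14952 = (-8205 + 15*(-66)*(-8 + 5 + 132)) - 14952 = (-8205 + 15*(-66)*129) - 14952 = (-8205 - 127710) - 14952 = -135915 - 14952 = -150867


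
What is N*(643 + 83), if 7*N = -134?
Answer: -97284/7 ≈ -13898.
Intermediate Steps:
N = -134/7 (N = (⅐)*(-134) = -134/7 ≈ -19.143)
N*(643 + 83) = -134*(643 + 83)/7 = -134/7*726 = -97284/7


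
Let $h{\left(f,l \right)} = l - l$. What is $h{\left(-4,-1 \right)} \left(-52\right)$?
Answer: $0$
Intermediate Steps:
$h{\left(f,l \right)} = 0$
$h{\left(-4,-1 \right)} \left(-52\right) = 0 \left(-52\right) = 0$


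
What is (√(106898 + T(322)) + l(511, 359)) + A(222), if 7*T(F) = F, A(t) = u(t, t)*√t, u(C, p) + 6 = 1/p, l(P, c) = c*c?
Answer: 128881 + 8*√1671 - 1331*√222/222 ≈ 1.2912e+5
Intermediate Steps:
l(P, c) = c²
u(C, p) = -6 + 1/p
A(t) = √t*(-6 + 1/t) (A(t) = (-6 + 1/t)*√t = √t*(-6 + 1/t))
T(F) = F/7
(√(106898 + T(322)) + l(511, 359)) + A(222) = (√(106898 + (⅐)*322) + 359²) + (1 - 6*222)/√222 = (√(106898 + 46) + 128881) + (√222/222)*(1 - 1332) = (√106944 + 128881) + (√222/222)*(-1331) = (8*√1671 + 128881) - 1331*√222/222 = (128881 + 8*√1671) - 1331*√222/222 = 128881 + 8*√1671 - 1331*√222/222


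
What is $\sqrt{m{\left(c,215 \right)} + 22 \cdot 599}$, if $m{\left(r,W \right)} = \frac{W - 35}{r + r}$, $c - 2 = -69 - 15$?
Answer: $\frac{\sqrt{22150373}}{41} \approx 114.79$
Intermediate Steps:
$c = -82$ ($c = 2 - 84 = -82$)
$m{\left(r,W \right)} = \frac{-35 + W}{2 r}$
$\sqrt{m{\left(c,215 \right)} + 22 \cdot 599} = \sqrt{\frac{-35 + 215}{2 \left(-82\right)} + 22 \cdot 599} = \sqrt{\frac{1}{2} \left(- \frac{1}{82}\right) 180 + 13178} = \sqrt{- \frac{45}{41} + 13178} = \sqrt{\frac{540253}{41}} = \frac{\sqrt{22150373}}{41}$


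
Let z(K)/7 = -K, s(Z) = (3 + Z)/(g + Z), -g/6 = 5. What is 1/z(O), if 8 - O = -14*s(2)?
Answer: -2/77 ≈ -0.025974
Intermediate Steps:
g = -30 (g = -6*5 = -30)
s(Z) = (3 + Z)/(-30 + Z)
O = 11/2 (O = 8 - (-14)*(3 + 2)/(-30 + 2) = 8 - (-14)*5/(-28) = 8 - (-14)*(-1/28*5) = 8 - (-14)*(-5)/28 = 8 - 1*5/2 = 8 - 5/2 = 11/2 ≈ 5.5000)
z(K) = -7*K (z(K) = 7*(-K) = -7*K)
1/z(O) = 1/(-7*11/2) = 1/(-77/2) = -2/77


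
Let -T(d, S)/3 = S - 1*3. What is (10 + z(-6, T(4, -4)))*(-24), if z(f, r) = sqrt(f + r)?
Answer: -240 - 24*sqrt(15) ≈ -332.95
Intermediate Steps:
T(d, S) = 9 - 3*S (T(d, S) = -3*(S - 1*3) = -3*(S - 3) = -3*(-3 + S) = 9 - 3*S)
(10 + z(-6, T(4, -4)))*(-24) = (10 + sqrt(-6 + (9 - 3*(-4))))*(-24) = (10 + sqrt(-6 + (9 + 12)))*(-24) = (10 + sqrt(-6 + 21))*(-24) = (10 + sqrt(15))*(-24) = -240 - 24*sqrt(15)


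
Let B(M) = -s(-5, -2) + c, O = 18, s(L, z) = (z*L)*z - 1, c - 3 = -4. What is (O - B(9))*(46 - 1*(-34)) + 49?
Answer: -111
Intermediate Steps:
c = -1 (c = 3 - 4 = -1)
s(L, z) = -1 + L*z² (s(L, z) = (L*z)*z - 1 = L*z² - 1 = -1 + L*z²)
B(M) = 20 (B(M) = -(-1 - 5*(-2)²) - 1 = -(-1 - 5*4) - 1 = -(-1 - 20) - 1 = -1*(-21) - 1 = 21 - 1 = 20)
(O - B(9))*(46 - 1*(-34)) + 49 = (18 - 1*20)*(46 - 1*(-34)) + 49 = (18 - 20)*(46 + 34) + 49 = -2*80 + 49 = -160 + 49 = -111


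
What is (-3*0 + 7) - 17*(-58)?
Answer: 993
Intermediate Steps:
(-3*0 + 7) - 17*(-58) = (0 + 7) + 986 = 7 + 986 = 993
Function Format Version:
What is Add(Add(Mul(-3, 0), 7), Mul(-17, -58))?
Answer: 993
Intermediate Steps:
Add(Add(Mul(-3, 0), 7), Mul(-17, -58)) = Add(Add(0, 7), 986) = Add(7, 986) = 993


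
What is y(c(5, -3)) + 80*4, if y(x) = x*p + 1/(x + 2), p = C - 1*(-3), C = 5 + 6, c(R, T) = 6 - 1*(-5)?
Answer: 6163/13 ≈ 474.08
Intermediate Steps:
c(R, T) = 11 (c(R, T) = 6 + 5 = 11)
C = 11
p = 14 (p = 11 - 1*(-3) = 11 + 3 = 14)
y(x) = 1/(2 + x) + 14*x (y(x) = x*14 + 1/(x + 2) = 14*x + 1/(2 + x) = 1/(2 + x) + 14*x)
y(c(5, -3)) + 80*4 = (1 + 14*11² + 28*11)/(2 + 11) + 80*4 = (1 + 14*121 + 308)/13 + 320 = (1 + 1694 + 308)/13 + 320 = (1/13)*2003 + 320 = 2003/13 + 320 = 6163/13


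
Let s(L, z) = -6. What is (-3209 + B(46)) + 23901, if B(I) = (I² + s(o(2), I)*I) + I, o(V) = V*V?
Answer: 22578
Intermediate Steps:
o(V) = V²
B(I) = I² - 5*I (B(I) = (I² - 6*I) + I = I² - 5*I)
(-3209 + B(46)) + 23901 = (-3209 + 46*(-5 + 46)) + 23901 = (-3209 + 46*41) + 23901 = (-3209 + 1886) + 23901 = -1323 + 23901 = 22578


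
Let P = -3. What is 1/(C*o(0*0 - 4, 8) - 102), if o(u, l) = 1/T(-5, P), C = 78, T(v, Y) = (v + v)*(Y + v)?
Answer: -40/4041 ≈ -0.0098985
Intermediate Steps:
T(v, Y) = 2*v*(Y + v) (T(v, Y) = (2*v)*(Y + v) = 2*v*(Y + v))
o(u, l) = 1/80 (o(u, l) = 1/(2*(-5)*(-3 - 5)) = 1/(2*(-5)*(-8)) = 1/80)
1/(C*o(0*0 - 4, 8) - 102) = 1/(78*(1/80) - 102) = 1/(39/40 - 102) = 1/(-4041/40) = -40/4041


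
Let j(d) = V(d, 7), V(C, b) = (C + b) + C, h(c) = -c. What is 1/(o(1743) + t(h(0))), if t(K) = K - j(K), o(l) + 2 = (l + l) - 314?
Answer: 1/3163 ≈ 0.00031616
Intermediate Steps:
V(C, b) = b + 2*C
j(d) = 7 + 2*d
o(l) = -316 + 2*l (o(l) = -2 + ((l + l) - 314) = -2 + (2*l - 314) = -2 + (-314 + 2*l) = -316 + 2*l)
t(K) = -7 - K (t(K) = K - (7 + 2*K) = K + (-7 - 2*K) = -7 - K)
1/(o(1743) + t(h(0))) = 1/((-316 + 2*1743) + (-7 - (-1)*0)) = 1/((-316 + 3486) + (-7 - 1*0)) = 1/(3170 + (-7 + 0)) = 1/(3170 - 7) = 1/3163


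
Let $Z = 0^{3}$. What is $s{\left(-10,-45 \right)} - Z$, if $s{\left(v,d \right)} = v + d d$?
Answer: $2015$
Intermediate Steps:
$Z = 0$
$s{\left(v,d \right)} = v + d^{2}$
$s{\left(-10,-45 \right)} - Z = \left(-10 + \left(-45\right)^{2}\right) - 0 = \left(-10 + 2025\right) + 0 = 2015 + 0 = 2015$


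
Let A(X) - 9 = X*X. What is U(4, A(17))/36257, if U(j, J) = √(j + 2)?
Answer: √6/36257 ≈ 6.7559e-5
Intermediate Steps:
A(X) = 9 + X² (A(X) = 9 + X*X = 9 + X²)
U(j, J) = √(2 + j)
U(4, A(17))/36257 = √(2 + 4)/36257 = √6*(1/36257) = √6/36257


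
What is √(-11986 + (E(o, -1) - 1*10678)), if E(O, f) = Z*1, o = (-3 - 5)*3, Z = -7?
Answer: 3*I*√2519 ≈ 150.57*I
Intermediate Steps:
o = -24 (o = -8*3 = -24)
E(O, f) = -7 (E(O, f) = -7*1 = -7)
√(-11986 + (E(o, -1) - 1*10678)) = √(-11986 + (-7 - 1*10678)) = √(-11986 + (-7 - 10678)) = √(-11986 - 10685) = √(-22671) = 3*I*√2519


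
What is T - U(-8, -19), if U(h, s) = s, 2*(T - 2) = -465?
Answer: -423/2 ≈ -211.50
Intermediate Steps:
T = -461/2 (T = 2 + (½)*(-465) = 2 - 465/2 = -461/2 ≈ -230.50)
T - U(-8, -19) = -461/2 - 1*(-19) = -461/2 + 19 = -423/2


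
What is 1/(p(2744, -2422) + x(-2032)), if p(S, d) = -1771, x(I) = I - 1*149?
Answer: -1/3952 ≈ -0.00025304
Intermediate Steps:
x(I) = -149 + I (x(I) = I - 149 = -149 + I)
1/(p(2744, -2422) + x(-2032)) = 1/(-1771 + (-149 - 2032)) = 1/(-1771 - 2181) = 1/(-3952) = -1/3952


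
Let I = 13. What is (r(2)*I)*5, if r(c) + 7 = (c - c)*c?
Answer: -455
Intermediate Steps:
r(c) = -7 (r(c) = -7 + (c - c)*c = -7 + 0*c = -7 + 0 = -7)
(r(2)*I)*5 = -7*13*5 = -91*5 = -455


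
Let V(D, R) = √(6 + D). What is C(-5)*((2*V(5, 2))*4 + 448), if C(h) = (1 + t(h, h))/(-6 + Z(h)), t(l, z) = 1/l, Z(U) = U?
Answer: -1792/55 - 32*√11/55 ≈ -34.511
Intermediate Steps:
C(h) = (1 + 1/h)/(-6 + h)
C(-5)*((2*V(5, 2))*4 + 448) = ((1 - 5)/((-5)*(-6 - 5)))*((2*√(6 + 5))*4 + 448) = (-⅕*(-4)/(-11))*((2*√11)*4 + 448) = (-⅕*(-1/11)*(-4))*(8*√11 + 448) = -4*(448 + 8*√11)/55 = -1792/55 - 32*√11/55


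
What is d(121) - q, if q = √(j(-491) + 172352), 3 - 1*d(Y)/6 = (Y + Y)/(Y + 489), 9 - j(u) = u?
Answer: 4764/305 - 2*√43213 ≈ -400.14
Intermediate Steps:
j(u) = 9 - u
d(Y) = 18 - 12*Y/(489 + Y) (d(Y) = 18 - 6*(Y + Y)/(Y + 489) = 18 - 6*2*Y/(489 + Y) = 18 - 12*Y/(489 + Y))
q = 2*√43213 (q = √((9 - 1*(-491)) + 172352) = √((9 + 491) + 172352) = √(500 + 172352) = √172852 = 2*√43213 ≈ 415.75)
d(121) - q = 6*(1467 + 121)/(489 + 121) - 2*√43213 = 6*1588/610 - 2*√43213 = 6*(1/610)*1588 - 2*√43213 = 4764/305 - 2*√43213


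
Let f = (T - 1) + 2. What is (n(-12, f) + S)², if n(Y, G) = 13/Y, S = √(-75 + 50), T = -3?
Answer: (-13 + 60*I)²/144 ≈ -23.826 - 10.833*I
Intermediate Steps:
S = 5*I (S = √(-25) = 5*I ≈ 5.0*I)
f = -2 (f = (-3 - 1) + 2 = -4 + 2 = -2)
(n(-12, f) + S)² = (13/(-12) + 5*I)² = (13*(-1/12) + 5*I)² = (-13/12 + 5*I)²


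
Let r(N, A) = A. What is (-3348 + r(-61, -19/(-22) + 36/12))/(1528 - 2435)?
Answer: 73571/19954 ≈ 3.6870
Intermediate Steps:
(-3348 + r(-61, -19/(-22) + 36/12))/(1528 - 2435) = (-3348 + (-19/(-22) + 36/12))/(1528 - 2435) = (-3348 + (-19*(-1/22) + 36*(1/12)))/(-907) = (-3348 + (19/22 + 3))*(-1/907) = (-3348 + 85/22)*(-1/907) = -73571/22*(-1/907) = 73571/19954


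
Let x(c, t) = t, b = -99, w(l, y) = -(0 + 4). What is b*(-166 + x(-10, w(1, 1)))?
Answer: 16830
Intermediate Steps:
w(l, y) = -4 (w(l, y) = -1*4 = -4)
b*(-166 + x(-10, w(1, 1))) = -99*(-166 - 4) = -99*(-170) = 16830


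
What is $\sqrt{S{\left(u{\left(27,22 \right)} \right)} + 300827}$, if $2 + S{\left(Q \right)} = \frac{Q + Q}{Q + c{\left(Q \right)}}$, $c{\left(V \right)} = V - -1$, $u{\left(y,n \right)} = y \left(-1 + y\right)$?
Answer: $\frac{87 \sqrt{78456605}}{1405} \approx 548.48$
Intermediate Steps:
$c{\left(V \right)} = 1 + V$ ($c{\left(V \right)} = V + 1 = 1 + V$)
$S{\left(Q \right)} = -2 + \frac{2 Q}{1 + 2 Q}$ ($S{\left(Q \right)} = -2 + \frac{Q + Q}{Q + \left(1 + Q\right)} = -2 + \frac{2 Q}{1 + 2 Q}$)
$\sqrt{S{\left(u{\left(27,22 \right)} \right)} + 300827} = \sqrt{\frac{2 \left(-1 - 27 \left(-1 + 27\right)\right)}{1 + 2 \cdot 27 \left(-1 + 27\right)} + 300827} = \sqrt{\frac{2 \left(-1 - 27 \cdot 26\right)}{1 + 2 \cdot 27 \cdot 26} + 300827} = \sqrt{\frac{2 \left(-1 - 702\right)}{1 + 2 \cdot 702} + 300827} = \sqrt{\frac{2 \left(-1 - 702\right)}{1 + 1404} + 300827} = \sqrt{2 \cdot \frac{1}{1405} \left(-703\right) + 300827} = \sqrt{- \frac{1406}{1405} + 300827} = \sqrt{\frac{422660529}{1405}} = \frac{87 \sqrt{78456605}}{1405}$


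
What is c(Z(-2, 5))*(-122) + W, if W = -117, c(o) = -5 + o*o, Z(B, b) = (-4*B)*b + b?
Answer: -246557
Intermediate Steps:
Z(B, b) = b - 4*B*b (Z(B, b) = -4*B*b + b = b - 4*B*b)
c(o) = -5 + o**2
c(Z(-2, 5))*(-122) + W = (-5 + (5*(1 - 4*(-2)))**2)*(-122) - 117 = (-5 + (5*(1 + 8))**2)*(-122) - 117 = (-5 + (5*9)**2)*(-122) - 117 = (-5 + 45**2)*(-122) - 117 = (-5 + 2025)*(-122) - 117 = 2020*(-122) - 117 = -246440 - 117 = -246557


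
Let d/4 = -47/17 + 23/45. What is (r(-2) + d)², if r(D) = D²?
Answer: 14714896/585225 ≈ 25.144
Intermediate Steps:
d = -6896/765 (d = 4*(-47/17 + 23/45) = 4*(-1724/765) = -6896/765 ≈ -9.0144)
(r(-2) + d)² = ((-2)² - 6896/765)² = (4 - 6896/765)² = (-3836/765)² = 14714896/585225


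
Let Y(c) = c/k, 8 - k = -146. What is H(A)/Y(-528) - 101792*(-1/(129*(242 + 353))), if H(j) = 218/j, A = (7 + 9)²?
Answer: 84713653/78597120 ≈ 1.0778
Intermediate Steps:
k = 154 (k = 8 - 1*(-146) = 8 + 146 = 154)
A = 256 (A = 16² = 256)
Y(c) = c/154
H(A)/Y(-528) - 101792*(-1/(129*(242 + 353))) = (218/256)/(((1/154)*(-528))) - 101792*(-1/(129*(242 + 353))) = (218*(1/256))/(-24/7) - 101792/(595*(-129)) = (109/128)*(-7/24) - 101792/(-76755) = -763/3072 - 101792*(-1/76755) = -763/3072 + 101792/76755 = 84713653/78597120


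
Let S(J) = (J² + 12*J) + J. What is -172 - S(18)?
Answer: -730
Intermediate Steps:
S(J) = J² + 13*J
-172 - S(18) = -172 - 18*(13 + 18) = -172 - 18*31 = -172 - 1*558 = -172 - 558 = -730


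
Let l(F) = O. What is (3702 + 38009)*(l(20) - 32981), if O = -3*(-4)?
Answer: -1375169959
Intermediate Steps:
O = 12
l(F) = 12
(3702 + 38009)*(l(20) - 32981) = (3702 + 38009)*(12 - 32981) = 41711*(-32969) = -1375169959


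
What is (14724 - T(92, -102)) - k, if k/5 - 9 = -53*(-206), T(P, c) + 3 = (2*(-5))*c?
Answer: -40928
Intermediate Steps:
T(P, c) = -3 - 10*c (T(P, c) = -3 + (2*(-5))*c = -3 - 10*c)
k = 54635 (k = 45 + 5*(-53*(-206)) = 45 + 5*10918 = 45 + 54590 = 54635)
(14724 - T(92, -102)) - k = (14724 - (-3 - 10*(-102))) - 1*54635 = (14724 - (-3 + 1020)) - 54635 = (14724 - 1*1017) - 54635 = (14724 - 1017) - 54635 = 13707 - 54635 = -40928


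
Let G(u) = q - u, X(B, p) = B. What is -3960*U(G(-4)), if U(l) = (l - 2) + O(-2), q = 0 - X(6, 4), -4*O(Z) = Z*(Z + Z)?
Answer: 23760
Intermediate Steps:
O(Z) = -Z²/2 (O(Z) = -Z*(Z + Z)/4 = -Z*2*Z/4 = -Z²/2)
q = -6 (q = 0 - 1*6 = 0 - 6 = -6)
G(u) = -6 - u
U(l) = -4 + l (U(l) = (l - 2) - ½*(-2)² = (-2 + l) - ½*4 = (-2 + l) - 2 = -4 + l)
-3960*U(G(-4)) = -3960*(-4 + (-6 - 1*(-4))) = -3960*(-4 + (-6 + 4)) = -3960*(-4 - 2) = -3960*(-6) = 23760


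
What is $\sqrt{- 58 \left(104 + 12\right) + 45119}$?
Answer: $\sqrt{38391} \approx 195.94$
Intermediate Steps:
$\sqrt{- 58 \left(104 + 12\right) + 45119} = \sqrt{\left(-58\right) 116 + 45119} = \sqrt{-6728 + 45119} = \sqrt{38391}$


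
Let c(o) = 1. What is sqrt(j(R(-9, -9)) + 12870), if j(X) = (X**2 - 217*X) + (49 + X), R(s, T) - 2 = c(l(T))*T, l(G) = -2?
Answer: 4*sqrt(905) ≈ 120.33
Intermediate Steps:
R(s, T) = 2 + T (R(s, T) = 2 + 1*T = 2 + T)
j(X) = 49 + X**2 - 216*X
sqrt(j(R(-9, -9)) + 12870) = sqrt((49 + (2 - 9)**2 - 216*(2 - 9)) + 12870) = sqrt((49 + (-7)**2 - 216*(-7)) + 12870) = sqrt((49 + 49 + 1512) + 12870) = sqrt(1610 + 12870) = sqrt(14480) = 4*sqrt(905)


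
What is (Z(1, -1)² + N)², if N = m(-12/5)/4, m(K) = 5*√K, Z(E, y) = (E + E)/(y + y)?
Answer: -11/4 + I*√15 ≈ -2.75 + 3.873*I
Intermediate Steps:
Z(E, y) = E/y (Z(E, y) = (2*E)/((2*y)) = (2*E)*(1/(2*y)) = E/y)
N = I*√15/2 (N = (5*√(-12/5))/4 = (5*√(-12*⅕))*(¼) = (5*√(-12/5))*(¼) = (5*(2*I*√15/5))*(¼) = (2*I*√15)*(¼) = I*√15/2 ≈ 1.9365*I)
(Z(1, -1)² + N)² = ((1/(-1))² + I*√15/2)² = ((1*(-1))² + I*√15/2)² = ((-1)² + I*√15/2)² = (1 + I*√15/2)²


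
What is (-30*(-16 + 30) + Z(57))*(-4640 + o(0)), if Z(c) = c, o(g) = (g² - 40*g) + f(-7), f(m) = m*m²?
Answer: 1808829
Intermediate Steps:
f(m) = m³
o(g) = -343 + g² - 40*g (o(g) = (g² - 40*g) + (-7)³ = (g² - 40*g) - 343 = -343 + g² - 40*g)
(-30*(-16 + 30) + Z(57))*(-4640 + o(0)) = (-30*(-16 + 30) + 57)*(-4640 + (-343 + 0² - 40*0)) = (-30*14 + 57)*(-4640 + (-343 + 0 + 0)) = (-420 + 57)*(-4640 - 343) = -363*(-4983) = 1808829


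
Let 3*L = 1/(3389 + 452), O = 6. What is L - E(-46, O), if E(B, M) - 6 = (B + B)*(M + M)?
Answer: 12652255/11523 ≈ 1098.0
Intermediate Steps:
E(B, M) = 6 + 4*B*M (E(B, M) = 6 + (B + B)*(M + M) = 6 + (2*B)*(2*M) = 6 + 4*B*M)
L = 1/11523 (L = 1/(3*(3389 + 452)) = (1/3)/3841 = (1/3)*(1/3841) = 1/11523 ≈ 8.6783e-5)
L - E(-46, O) = 1/11523 - (6 + 4*(-46)*6) = 1/11523 - (6 - 1104) = 1/11523 - 1*(-1098) = 1/11523 + 1098 = 12652255/11523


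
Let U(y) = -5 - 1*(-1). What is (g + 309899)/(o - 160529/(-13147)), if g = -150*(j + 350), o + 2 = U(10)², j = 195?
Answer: 2999474903/344587 ≈ 8704.5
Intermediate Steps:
U(y) = -4 (U(y) = -5 + 1 = -4)
o = 14 (o = -2 + (-4)² = -2 + 16 = 14)
g = -81750 (g = -150*(195 + 350) = -150*545 = -81750)
(g + 309899)/(o - 160529/(-13147)) = (-81750 + 309899)/(14 - 160529/(-13147)) = 228149/(14 - 160529*(-1/13147)) = 228149/(14 + 160529/13147) = 228149/(344587/13147) = 228149*(13147/344587) = 2999474903/344587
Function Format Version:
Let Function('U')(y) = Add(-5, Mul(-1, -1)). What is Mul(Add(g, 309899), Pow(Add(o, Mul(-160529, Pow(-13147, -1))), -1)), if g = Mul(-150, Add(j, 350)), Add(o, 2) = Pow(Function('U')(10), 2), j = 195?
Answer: Rational(2999474903, 344587) ≈ 8704.5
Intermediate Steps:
Function('U')(y) = -4 (Function('U')(y) = Add(-5, 1) = -4)
o = 14 (o = Add(-2, Pow(-4, 2)) = Add(-2, 16) = 14)
g = -81750 (g = Mul(-150, Add(195, 350)) = Mul(-150, 545) = -81750)
Mul(Add(g, 309899), Pow(Add(o, Mul(-160529, Pow(-13147, -1))), -1)) = Mul(Add(-81750, 309899), Pow(Add(14, Mul(-160529, Pow(-13147, -1))), -1)) = Mul(228149, Pow(Add(14, Mul(-160529, Rational(-1, 13147))), -1)) = Mul(228149, Pow(Add(14, Rational(160529, 13147)), -1)) = Mul(228149, Pow(Rational(344587, 13147), -1)) = Mul(228149, Rational(13147, 344587)) = Rational(2999474903, 344587)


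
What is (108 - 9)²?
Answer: 9801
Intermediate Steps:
(108 - 9)² = 99² = 9801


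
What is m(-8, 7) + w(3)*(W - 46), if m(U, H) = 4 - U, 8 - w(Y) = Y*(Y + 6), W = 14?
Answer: 620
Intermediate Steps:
w(Y) = 8 - Y*(6 + Y) (w(Y) = 8 - Y*(Y + 6) = 8 - Y*(6 + Y))
m(-8, 7) + w(3)*(W - 46) = (4 - 1*(-8)) + (8 - 1*3² - 6*3)*(14 - 46) = (4 + 8) + (8 - 1*9 - 18)*(-32) = 12 + (8 - 9 - 18)*(-32) = 12 - 19*(-32) = 12 + 608 = 620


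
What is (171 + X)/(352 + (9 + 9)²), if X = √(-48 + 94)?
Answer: 171/676 + √46/676 ≈ 0.26299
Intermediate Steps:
X = √46 ≈ 6.7823
(171 + X)/(352 + (9 + 9)²) = (171 + √46)/(352 + (9 + 9)²) = (171 + √46)/(352 + 18²) = (171 + √46)/(352 + 324) = (171 + √46)/676 = (171 + √46)*(1/676) = 171/676 + √46/676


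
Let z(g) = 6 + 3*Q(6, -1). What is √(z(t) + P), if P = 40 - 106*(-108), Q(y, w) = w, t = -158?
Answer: √11491 ≈ 107.20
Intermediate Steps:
z(g) = 3 (z(g) = 6 + 3*(-1) = 6 - 3 = 3)
P = 11488 (P = 40 + 11448 = 11488)
√(z(t) + P) = √(3 + 11488) = √11491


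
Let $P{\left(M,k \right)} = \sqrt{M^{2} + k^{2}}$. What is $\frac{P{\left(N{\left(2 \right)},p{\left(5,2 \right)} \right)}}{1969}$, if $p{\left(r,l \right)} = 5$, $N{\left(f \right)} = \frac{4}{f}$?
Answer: $\frac{\sqrt{29}}{1969} \approx 0.002735$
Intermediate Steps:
$\frac{P{\left(N{\left(2 \right)},p{\left(5,2 \right)} \right)}}{1969} = \frac{\sqrt{\left(\frac{4}{2}\right)^{2} + 5^{2}}}{1969} = \frac{\sqrt{\left(4 \cdot \frac{1}{2}\right)^{2} + 25}}{1969} = \frac{\sqrt{2^{2} + 25}}{1969} = \frac{\sqrt{4 + 25}}{1969} = \frac{\sqrt{29}}{1969}$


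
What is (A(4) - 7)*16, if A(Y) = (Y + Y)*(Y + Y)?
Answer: 912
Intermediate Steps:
A(Y) = 4*Y**2 (A(Y) = (2*Y)*(2*Y) = 4*Y**2)
(A(4) - 7)*16 = (4*4**2 - 7)*16 = (4*16 - 7)*16 = (64 - 7)*16 = 57*16 = 912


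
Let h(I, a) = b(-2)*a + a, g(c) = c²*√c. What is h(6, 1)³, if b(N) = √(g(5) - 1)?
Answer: (1 + √(-1 + 25*√5))³ ≈ 594.73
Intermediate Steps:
g(c) = c^(5/2)
b(N) = √(-1 + 25*√5) (b(N) = √(5^(5/2) - 1) = √(25*√5 - 1) = √(-1 + 25*√5))
h(I, a) = a + a*√(-1 + 25*√5) (h(I, a) = √(-1 + 25*√5)*a + a = a*√(-1 + 25*√5) + a = a + a*√(-1 + 25*√5))
h(6, 1)³ = (1*(1 + √(-1 + 25*√5)))³ = (1 + √(-1 + 25*√5))³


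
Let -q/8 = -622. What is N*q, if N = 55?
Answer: 273680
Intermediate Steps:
q = 4976 (q = -8*(-622) = 4976)
N*q = 55*4976 = 273680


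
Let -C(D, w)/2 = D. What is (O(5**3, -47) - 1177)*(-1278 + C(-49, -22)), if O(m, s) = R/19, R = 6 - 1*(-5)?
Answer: 26375360/19 ≈ 1.3882e+6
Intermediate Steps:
R = 11 (R = 6 + 5 = 11)
C(D, w) = -2*D
O(m, s) = 11/19
(O(5**3, -47) - 1177)*(-1278 + C(-49, -22)) = (11/19 - 1177)*(-1278 - 2*(-49)) = -22352*(-1278 + 98)/19 = -22352/19*(-1180) = 26375360/19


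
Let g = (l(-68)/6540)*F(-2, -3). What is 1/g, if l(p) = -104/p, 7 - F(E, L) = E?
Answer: 18530/39 ≈ 475.13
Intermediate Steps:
F(E, L) = 7 - E
g = 39/18530 (g = (-104/(-68)/6540)*(7 - 1*(-2)) = (-104*(-1/68)*(1/6540))*(7 + 2) = ((26/17)*(1/6540))*9 = (13/55590)*9 = 39/18530 ≈ 0.0021047)
1/g = 1/(39/18530) = 18530/39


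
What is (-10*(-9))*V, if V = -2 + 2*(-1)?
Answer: -360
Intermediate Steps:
V = -4 (V = -2 - 2 = -4)
(-10*(-9))*V = -10*(-9)*(-4) = 90*(-4) = -360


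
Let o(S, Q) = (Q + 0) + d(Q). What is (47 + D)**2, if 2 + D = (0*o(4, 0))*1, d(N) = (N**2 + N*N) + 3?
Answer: 2025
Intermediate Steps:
d(N) = 3 + 2*N**2 (d(N) = (N**2 + N**2) + 3 = 2*N**2 + 3 = 3 + 2*N**2)
o(S, Q) = 3 + Q + 2*Q**2 (o(S, Q) = (Q + 0) + (3 + 2*Q**2) = Q + (3 + 2*Q**2) = 3 + Q + 2*Q**2)
D = -2 (D = -2 + (0*(3 + 0 + 2*0**2))*1 = -2 + (0*(3 + 0 + 2*0))*1 = -2 + (0*(3 + 0 + 0))*1 = -2 + (0*3)*1 = -2 + 0*1 = -2 + 0 = -2)
(47 + D)**2 = (47 - 2)**2 = 45**2 = 2025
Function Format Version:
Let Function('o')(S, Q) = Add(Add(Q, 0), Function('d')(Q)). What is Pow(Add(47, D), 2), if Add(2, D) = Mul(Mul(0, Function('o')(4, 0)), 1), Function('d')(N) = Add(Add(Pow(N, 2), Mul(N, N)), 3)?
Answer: 2025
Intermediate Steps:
Function('d')(N) = Add(3, Mul(2, Pow(N, 2))) (Function('d')(N) = Add(Add(Pow(N, 2), Pow(N, 2)), 3) = Add(Mul(2, Pow(N, 2)), 3) = Add(3, Mul(2, Pow(N, 2))))
Function('o')(S, Q) = Add(3, Q, Mul(2, Pow(Q, 2))) (Function('o')(S, Q) = Add(Add(Q, 0), Add(3, Mul(2, Pow(Q, 2)))) = Add(Q, Add(3, Mul(2, Pow(Q, 2)))) = Add(3, Q, Mul(2, Pow(Q, 2))))
D = -2 (D = Add(-2, Mul(Mul(0, Add(3, 0, Mul(2, Pow(0, 2)))), 1)) = Add(-2, Mul(Mul(0, Add(3, 0, Mul(2, 0))), 1)) = Add(-2, Mul(Mul(0, Add(3, 0, 0)), 1)) = Add(-2, Mul(Mul(0, 3), 1)) = Add(-2, Mul(0, 1)) = Add(-2, 0) = -2)
Pow(Add(47, D), 2) = Pow(Add(47, -2), 2) = Pow(45, 2) = 2025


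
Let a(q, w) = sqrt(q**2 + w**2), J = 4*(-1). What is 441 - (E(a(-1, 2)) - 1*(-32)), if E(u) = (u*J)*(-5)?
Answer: 409 - 20*sqrt(5) ≈ 364.28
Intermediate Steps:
J = -4
E(u) = 20*u (E(u) = (u*(-4))*(-5) = -4*u*(-5) = 20*u)
441 - (E(a(-1, 2)) - 1*(-32)) = 441 - (20*sqrt((-1)**2 + 2**2) - 1*(-32)) = 441 - (20*sqrt(1 + 4) + 32) = 441 - (20*sqrt(5) + 32) = 441 - (32 + 20*sqrt(5)) = 441 + (-32 - 20*sqrt(5)) = 409 - 20*sqrt(5)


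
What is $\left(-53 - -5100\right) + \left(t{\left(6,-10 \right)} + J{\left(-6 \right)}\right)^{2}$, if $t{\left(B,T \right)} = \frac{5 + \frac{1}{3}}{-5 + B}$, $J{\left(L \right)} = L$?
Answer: $\frac{45427}{9} \approx 5047.4$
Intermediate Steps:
$t{\left(B,T \right)} = \frac{16}{3 \left(-5 + B\right)}$ ($t{\left(B,T \right)} = \frac{5 + \frac{1}{3}}{-5 + B} = \frac{16}{3 \left(-5 + B\right)}$)
$\left(-53 - -5100\right) + \left(t{\left(6,-10 \right)} + J{\left(-6 \right)}\right)^{2} = \left(-53 - -5100\right) + \left(\frac{16}{3 \left(-5 + 6\right)} - 6\right)^{2} = \left(-53 + 5100\right) + \left(\frac{16}{3 \cdot 1} - 6\right)^{2} = 5047 + \left(\frac{16}{3} \cdot 1 - 6\right)^{2} = 5047 + \left(\frac{16}{3} - 6\right)^{2} = 5047 + \left(- \frac{2}{3}\right)^{2} = 5047 + \frac{4}{9} = \frac{45427}{9}$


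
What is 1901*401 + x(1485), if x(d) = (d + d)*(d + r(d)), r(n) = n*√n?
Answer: 5172751 + 13231350*√165 ≈ 1.7513e+8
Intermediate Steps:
r(n) = n^(3/2)
x(d) = 2*d*(d + d^(3/2)) (x(d) = (d + d)*(d + d^(3/2)) = (2*d)*(d + d^(3/2)) = 2*d*(d + d^(3/2)))
1901*401 + x(1485) = 1901*401 + 2*1485*(1485 + 1485^(3/2)) = 762301 + 2*1485*(1485 + 4455*√165) = 762301 + (4410450 + 13231350*√165) = 5172751 + 13231350*√165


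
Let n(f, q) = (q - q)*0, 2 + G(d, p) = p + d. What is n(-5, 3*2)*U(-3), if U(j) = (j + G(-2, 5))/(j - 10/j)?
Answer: 0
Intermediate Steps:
G(d, p) = -2 + d + p (G(d, p) = -2 + (p + d) = -2 + (d + p) = -2 + d + p)
n(f, q) = 0 (n(f, q) = 0*0 = 0)
U(j) = (1 + j)/(j - 10/j) (U(j) = (j + (-2 - 2 + 5))/(j - 10/j) = (j + 1)/(j - 10/j) = (1 + j)/(j - 10/j))
n(-5, 3*2)*U(-3) = 0*(-3*(1 - 3)/(-10 + (-3)**2)) = 0*(-3*(-2)/(-10 + 9)) = 0*(-3*(-2)/(-1)) = 0*(-3*(-1)*(-2)) = 0*(-6) = 0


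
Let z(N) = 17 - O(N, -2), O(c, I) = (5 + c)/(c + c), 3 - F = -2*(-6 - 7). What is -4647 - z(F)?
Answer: -107263/23 ≈ -4663.6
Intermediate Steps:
F = -23 (F = 3 - (-2)*(-6 - 7) = 3 - (-2)*(-13) = 3 - 1*26 = 3 - 26 = -23)
O(c, I) = (5 + c)/(2*c) (O(c, I) = (5 + c)/((2*c)) = (5 + c)*(1/(2*c)) = (5 + c)/(2*c))
z(N) = 17 - (5 + N)/(2*N)
-4647 - z(F) = -4647 - (-5 + 33*(-23))/(2*(-23)) = -4647 - (-1)*(-5 - 759)/(2*23) = -4647 - (-1)*(-764)/(2*23) = -4647 - 1*382/23 = -4647 - 382/23 = -107263/23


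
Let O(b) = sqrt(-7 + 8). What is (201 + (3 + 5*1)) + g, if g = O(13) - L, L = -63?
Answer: 273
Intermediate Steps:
O(b) = 1 (O(b) = sqrt(1) = 1)
g = 64 (g = 1 - 1*(-63) = 1 + 63 = 64)
(201 + (3 + 5*1)) + g = (201 + (3 + 5*1)) + 64 = (201 + (3 + 5)) + 64 = (201 + 8) + 64 = 209 + 64 = 273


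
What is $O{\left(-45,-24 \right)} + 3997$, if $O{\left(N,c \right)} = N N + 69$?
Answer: $6091$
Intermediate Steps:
$O{\left(N,c \right)} = 69 + N^{2}$ ($O{\left(N,c \right)} = N^{2} + 69 = 69 + N^{2}$)
$O{\left(-45,-24 \right)} + 3997 = \left(69 + \left(-45\right)^{2}\right) + 3997 = \left(69 + 2025\right) + 3997 = 2094 + 3997 = 6091$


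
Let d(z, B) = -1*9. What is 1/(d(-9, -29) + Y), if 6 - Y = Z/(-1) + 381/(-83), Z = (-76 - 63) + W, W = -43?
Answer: -83/14974 ≈ -0.0055429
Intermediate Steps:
Z = -182 (Z = (-76 - 63) - 43 = -139 - 43 = -182)
Y = -14227/83 (Y = 6 - (-182/(-1) + 381/(-83)) = 6 - (-182*(-1) + 381*(-1/83)) = 6 - (182 - 381/83) = 6 - 1*14725/83 = 6 - 14725/83 = -14227/83 ≈ -171.41)
d(z, B) = -9
1/(d(-9, -29) + Y) = 1/(-9 - 14227/83) = 1/(-14974/83) = -83/14974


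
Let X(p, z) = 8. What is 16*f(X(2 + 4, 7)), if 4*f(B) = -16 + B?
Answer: -32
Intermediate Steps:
f(B) = -4 + B/4 (f(B) = (-16 + B)/4 = -4 + B/4)
16*f(X(2 + 4, 7)) = 16*(-4 + (¼)*8) = 16*(-4 + 2) = 16*(-2) = -32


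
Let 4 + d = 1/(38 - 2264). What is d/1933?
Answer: -8905/4302858 ≈ -0.0020696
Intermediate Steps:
d = -8905/2226 (d = -4 + 1/(38 - 2264) = -4 + 1/(-2226) = -4 - 1/2226 = -8905/2226 ≈ -4.0005)
d/1933 = -8905/2226/1933 = -8905/2226*1/1933 = -8905/4302858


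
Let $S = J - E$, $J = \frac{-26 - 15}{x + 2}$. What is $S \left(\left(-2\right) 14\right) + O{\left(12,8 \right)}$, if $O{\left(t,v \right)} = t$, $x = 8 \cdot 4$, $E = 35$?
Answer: $\frac{17438}{17} \approx 1025.8$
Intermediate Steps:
$x = 32$
$J = - \frac{41}{34}$ ($J = \frac{-26 - 15}{32 + 2} = - \frac{41}{34} \approx -1.2059$)
$S = - \frac{1231}{34}$ ($S = - \frac{41}{34} - 35 = - \frac{1231}{34} \approx -36.206$)
$S \left(\left(-2\right) 14\right) + O{\left(12,8 \right)} = - \frac{1231 \left(\left(-2\right) 14\right)}{34} + 12 = \left(- \frac{1231}{34}\right) \left(-28\right) + 12 = \frac{17234}{17} + 12 = \frac{17438}{17}$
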